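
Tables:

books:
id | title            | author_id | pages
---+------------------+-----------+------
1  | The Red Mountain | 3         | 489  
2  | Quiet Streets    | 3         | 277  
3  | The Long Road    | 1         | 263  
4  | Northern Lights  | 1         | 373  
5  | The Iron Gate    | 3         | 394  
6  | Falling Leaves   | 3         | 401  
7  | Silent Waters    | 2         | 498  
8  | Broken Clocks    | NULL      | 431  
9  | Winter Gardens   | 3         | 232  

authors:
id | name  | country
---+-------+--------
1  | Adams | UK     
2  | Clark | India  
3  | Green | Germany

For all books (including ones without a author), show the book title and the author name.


LEFT JOIN keeps every row from books (the left table); where author_id has no match in authors, the author columns become NULL. Walk through each book:
  - book 1 (The Red Mountain): author_id=3 -> matches Green
  - book 2 (Quiet Streets): author_id=3 -> matches Green
  - book 3 (The Long Road): author_id=1 -> matches Adams
  - book 4 (Northern Lights): author_id=1 -> matches Adams
  - book 5 (The Iron Gate): author_id=3 -> matches Green
  - book 6 (Falling Leaves): author_id=3 -> matches Green
  - book 7 (Silent Waters): author_id=2 -> matches Clark
  - book 8 (Broken Clocks): author_id=NULL, no match -> kept with NULL
  - book 9 (Winter Gardens): author_id=3 -> matches Green
All 9 rows appear; 1 has NULL author.

SQL:
SELECT a.title, b.name AS author
FROM books a
LEFT JOIN authors b ON a.author_id = b.id

Result:
title            | author
-----------------+-------
The Red Mountain | Green 
Quiet Streets    | Green 
The Long Road    | Adams 
Northern Lights  | Adams 
The Iron Gate    | Green 
Falling Leaves   | Green 
Silent Waters    | Clark 
Broken Clocks    | NULL  
Winter Gardens   | Green 


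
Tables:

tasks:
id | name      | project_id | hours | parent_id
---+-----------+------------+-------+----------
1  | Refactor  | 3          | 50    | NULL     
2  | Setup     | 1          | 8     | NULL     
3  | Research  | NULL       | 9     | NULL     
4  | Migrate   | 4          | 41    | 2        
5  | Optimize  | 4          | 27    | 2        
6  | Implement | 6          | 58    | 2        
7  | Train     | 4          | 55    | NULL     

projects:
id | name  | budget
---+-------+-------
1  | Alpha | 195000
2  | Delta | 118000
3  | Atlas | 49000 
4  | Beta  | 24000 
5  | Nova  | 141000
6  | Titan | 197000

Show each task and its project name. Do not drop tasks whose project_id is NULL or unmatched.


LEFT JOIN keeps every row from tasks (the left table); where project_id has no match in projects, the project columns become NULL. Walk through each task:
  - task 1 (Refactor): project_id=3 -> matches Atlas
  - task 2 (Setup): project_id=1 -> matches Alpha
  - task 3 (Research): project_id=NULL, no match -> kept with NULL
  - task 4 (Migrate): project_id=4 -> matches Beta
  - task 5 (Optimize): project_id=4 -> matches Beta
  - task 6 (Implement): project_id=6 -> matches Titan
  - task 7 (Train): project_id=4 -> matches Beta
All 7 rows appear; 1 has NULL project.

SQL:
SELECT a.name, b.name AS project
FROM tasks a
LEFT JOIN projects b ON a.project_id = b.id

Result:
name      | project
----------+--------
Refactor  | Atlas  
Setup     | Alpha  
Research  | NULL   
Migrate   | Beta   
Optimize  | Beta   
Implement | Titan  
Train     | Beta   


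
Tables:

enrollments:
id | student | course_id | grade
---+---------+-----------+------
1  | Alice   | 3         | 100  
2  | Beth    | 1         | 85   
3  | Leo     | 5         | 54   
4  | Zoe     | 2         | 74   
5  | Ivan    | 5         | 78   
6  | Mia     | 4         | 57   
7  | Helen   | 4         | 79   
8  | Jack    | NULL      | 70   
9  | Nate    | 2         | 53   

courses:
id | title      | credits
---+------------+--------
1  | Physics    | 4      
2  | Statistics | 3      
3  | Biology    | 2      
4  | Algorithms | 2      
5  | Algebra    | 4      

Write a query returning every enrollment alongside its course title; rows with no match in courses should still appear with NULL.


LEFT JOIN keeps every row from enrollments (the left table); where course_id has no match in courses, the course columns become NULL. Walk through each enrollment:
  - enrollment 1 (Alice): course_id=3 -> matches Biology
  - enrollment 2 (Beth): course_id=1 -> matches Physics
  - enrollment 3 (Leo): course_id=5 -> matches Algebra
  - enrollment 4 (Zoe): course_id=2 -> matches Statistics
  - enrollment 5 (Ivan): course_id=5 -> matches Algebra
  - enrollment 6 (Mia): course_id=4 -> matches Algorithms
  - enrollment 7 (Helen): course_id=4 -> matches Algorithms
  - enrollment 8 (Jack): course_id=NULL, no match -> kept with NULL
  - enrollment 9 (Nate): course_id=2 -> matches Statistics
All 9 rows appear; 1 has NULL course.

SQL:
SELECT a.student, b.title AS course
FROM enrollments a
LEFT JOIN courses b ON a.course_id = b.id

Result:
student | course    
--------+-----------
Alice   | Biology   
Beth    | Physics   
Leo     | Algebra   
Zoe     | Statistics
Ivan    | Algebra   
Mia     | Algorithms
Helen   | Algorithms
Jack    | NULL      
Nate    | Statistics


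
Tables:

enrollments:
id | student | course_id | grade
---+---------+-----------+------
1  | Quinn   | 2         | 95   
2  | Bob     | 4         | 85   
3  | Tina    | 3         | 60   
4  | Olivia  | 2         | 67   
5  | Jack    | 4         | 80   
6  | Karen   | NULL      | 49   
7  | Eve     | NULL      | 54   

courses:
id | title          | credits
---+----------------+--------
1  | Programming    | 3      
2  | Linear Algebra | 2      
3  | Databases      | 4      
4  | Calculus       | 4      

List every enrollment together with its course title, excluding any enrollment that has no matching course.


INNER JOIN keeps only enrollments rows whose course_id matches an id in courses. Walk through each enrollment:
  - enrollment 1 (Quinn): course_id=2 -> matches Linear Algebra
  - enrollment 2 (Bob): course_id=4 -> matches Calculus
  - enrollment 3 (Tina): course_id=3 -> matches Databases
  - enrollment 4 (Olivia): course_id=2 -> matches Linear Algebra
  - enrollment 5 (Jack): course_id=4 -> matches Calculus
  - enrollment 6 (Karen): course_id=NULL, no match -> dropped
  - enrollment 7 (Eve): course_id=NULL, no match -> dropped
So 2 of 7 rows are dropped.

SQL:
SELECT a.student, b.title AS course
FROM enrollments a
INNER JOIN courses b ON a.course_id = b.id

Result:
student | course        
--------+---------------
Quinn   | Linear Algebra
Bob     | Calculus      
Tina    | Databases     
Olivia  | Linear Algebra
Jack    | Calculus      


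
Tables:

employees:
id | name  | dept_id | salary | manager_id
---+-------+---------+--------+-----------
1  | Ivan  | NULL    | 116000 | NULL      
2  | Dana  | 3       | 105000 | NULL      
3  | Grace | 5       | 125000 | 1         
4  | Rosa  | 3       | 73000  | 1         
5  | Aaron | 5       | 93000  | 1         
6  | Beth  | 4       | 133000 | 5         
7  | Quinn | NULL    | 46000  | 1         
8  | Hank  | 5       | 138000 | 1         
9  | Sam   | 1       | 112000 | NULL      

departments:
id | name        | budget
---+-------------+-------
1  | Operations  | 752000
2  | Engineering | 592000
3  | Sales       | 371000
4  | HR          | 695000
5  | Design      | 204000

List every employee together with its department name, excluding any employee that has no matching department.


INNER JOIN keeps only employees rows whose dept_id matches an id in departments. Walk through each employee:
  - employee 1 (Ivan): dept_id=NULL, no match -> dropped
  - employee 2 (Dana): dept_id=3 -> matches Sales
  - employee 3 (Grace): dept_id=5 -> matches Design
  - employee 4 (Rosa): dept_id=3 -> matches Sales
  - employee 5 (Aaron): dept_id=5 -> matches Design
  - employee 6 (Beth): dept_id=4 -> matches HR
  - employee 7 (Quinn): dept_id=NULL, no match -> dropped
  - employee 8 (Hank): dept_id=5 -> matches Design
  - employee 9 (Sam): dept_id=1 -> matches Operations
So 2 of 9 rows are dropped.

SQL:
SELECT a.name, b.name AS department
FROM employees a
INNER JOIN departments b ON a.dept_id = b.id

Result:
name  | department
------+-----------
Dana  | Sales     
Grace | Design    
Rosa  | Sales     
Aaron | Design    
Beth  | HR        
Hank  | Design    
Sam   | Operations


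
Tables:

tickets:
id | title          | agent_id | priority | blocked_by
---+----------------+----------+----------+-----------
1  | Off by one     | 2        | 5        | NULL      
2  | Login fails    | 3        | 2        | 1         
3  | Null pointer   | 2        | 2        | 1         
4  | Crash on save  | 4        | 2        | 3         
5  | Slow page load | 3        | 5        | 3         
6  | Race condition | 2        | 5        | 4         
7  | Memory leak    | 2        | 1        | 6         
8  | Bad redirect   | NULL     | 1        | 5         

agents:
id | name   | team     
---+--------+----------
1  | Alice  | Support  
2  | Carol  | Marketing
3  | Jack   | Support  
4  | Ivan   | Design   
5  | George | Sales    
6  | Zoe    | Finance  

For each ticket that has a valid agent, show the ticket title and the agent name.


INNER JOIN keeps only tickets rows whose agent_id matches an id in agents. Walk through each ticket:
  - ticket 1 (Off by one): agent_id=2 -> matches Carol
  - ticket 2 (Login fails): agent_id=3 -> matches Jack
  - ticket 3 (Null pointer): agent_id=2 -> matches Carol
  - ticket 4 (Crash on save): agent_id=4 -> matches Ivan
  - ticket 5 (Slow page load): agent_id=3 -> matches Jack
  - ticket 6 (Race condition): agent_id=2 -> matches Carol
  - ticket 7 (Memory leak): agent_id=2 -> matches Carol
  - ticket 8 (Bad redirect): agent_id=NULL, no match -> dropped
So 1 of 8 rows is dropped.

SQL:
SELECT a.title, b.name AS agent
FROM tickets a
INNER JOIN agents b ON a.agent_id = b.id

Result:
title          | agent
---------------+------
Off by one     | Carol
Login fails    | Jack 
Null pointer   | Carol
Crash on save  | Ivan 
Slow page load | Jack 
Race condition | Carol
Memory leak    | Carol


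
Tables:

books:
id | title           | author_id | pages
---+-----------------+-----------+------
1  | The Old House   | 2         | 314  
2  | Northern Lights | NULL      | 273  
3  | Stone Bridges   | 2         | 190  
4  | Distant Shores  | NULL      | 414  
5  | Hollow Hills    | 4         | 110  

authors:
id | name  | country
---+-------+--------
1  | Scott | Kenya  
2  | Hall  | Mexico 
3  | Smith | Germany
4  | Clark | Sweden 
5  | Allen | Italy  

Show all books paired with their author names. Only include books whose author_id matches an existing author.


INNER JOIN keeps only books rows whose author_id matches an id in authors. Walk through each book:
  - book 1 (The Old House): author_id=2 -> matches Hall
  - book 2 (Northern Lights): author_id=NULL, no match -> dropped
  - book 3 (Stone Bridges): author_id=2 -> matches Hall
  - book 4 (Distant Shores): author_id=NULL, no match -> dropped
  - book 5 (Hollow Hills): author_id=4 -> matches Clark
So 2 of 5 rows are dropped.

SQL:
SELECT a.title, b.name AS author
FROM books a
INNER JOIN authors b ON a.author_id = b.id

Result:
title         | author
--------------+-------
The Old House | Hall  
Stone Bridges | Hall  
Hollow Hills  | Clark 


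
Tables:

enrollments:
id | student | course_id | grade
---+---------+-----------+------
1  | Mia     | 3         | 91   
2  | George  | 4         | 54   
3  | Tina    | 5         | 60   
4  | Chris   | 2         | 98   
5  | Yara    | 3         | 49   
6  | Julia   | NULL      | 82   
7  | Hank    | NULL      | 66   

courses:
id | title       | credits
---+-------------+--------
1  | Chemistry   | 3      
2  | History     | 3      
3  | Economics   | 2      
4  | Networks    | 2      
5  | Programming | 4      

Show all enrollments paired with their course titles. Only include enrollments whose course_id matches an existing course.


INNER JOIN keeps only enrollments rows whose course_id matches an id in courses. Walk through each enrollment:
  - enrollment 1 (Mia): course_id=3 -> matches Economics
  - enrollment 2 (George): course_id=4 -> matches Networks
  - enrollment 3 (Tina): course_id=5 -> matches Programming
  - enrollment 4 (Chris): course_id=2 -> matches History
  - enrollment 5 (Yara): course_id=3 -> matches Economics
  - enrollment 6 (Julia): course_id=NULL, no match -> dropped
  - enrollment 7 (Hank): course_id=NULL, no match -> dropped
So 2 of 7 rows are dropped.

SQL:
SELECT a.student, b.title AS course
FROM enrollments a
INNER JOIN courses b ON a.course_id = b.id

Result:
student | course     
--------+------------
Mia     | Economics  
George  | Networks   
Tina    | Programming
Chris   | History    
Yara    | Economics  


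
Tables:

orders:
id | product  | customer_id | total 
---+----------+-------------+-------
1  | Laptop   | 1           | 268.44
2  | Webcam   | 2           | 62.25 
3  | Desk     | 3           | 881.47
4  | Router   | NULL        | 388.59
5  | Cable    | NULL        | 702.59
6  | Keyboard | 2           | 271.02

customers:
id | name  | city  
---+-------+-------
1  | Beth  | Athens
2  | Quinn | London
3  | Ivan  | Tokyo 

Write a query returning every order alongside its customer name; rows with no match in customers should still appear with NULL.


LEFT JOIN keeps every row from orders (the left table); where customer_id has no match in customers, the customer columns become NULL. Walk through each order:
  - order 1 (Laptop): customer_id=1 -> matches Beth
  - order 2 (Webcam): customer_id=2 -> matches Quinn
  - order 3 (Desk): customer_id=3 -> matches Ivan
  - order 4 (Router): customer_id=NULL, no match -> kept with NULL
  - order 5 (Cable): customer_id=NULL, no match -> kept with NULL
  - order 6 (Keyboard): customer_id=2 -> matches Quinn
All 6 rows appear; 2 have NULL customer.

SQL:
SELECT a.product, b.name AS customer
FROM orders a
LEFT JOIN customers b ON a.customer_id = b.id

Result:
product  | customer
---------+---------
Laptop   | Beth    
Webcam   | Quinn   
Desk     | Ivan    
Router   | NULL    
Cable    | NULL    
Keyboard | Quinn   


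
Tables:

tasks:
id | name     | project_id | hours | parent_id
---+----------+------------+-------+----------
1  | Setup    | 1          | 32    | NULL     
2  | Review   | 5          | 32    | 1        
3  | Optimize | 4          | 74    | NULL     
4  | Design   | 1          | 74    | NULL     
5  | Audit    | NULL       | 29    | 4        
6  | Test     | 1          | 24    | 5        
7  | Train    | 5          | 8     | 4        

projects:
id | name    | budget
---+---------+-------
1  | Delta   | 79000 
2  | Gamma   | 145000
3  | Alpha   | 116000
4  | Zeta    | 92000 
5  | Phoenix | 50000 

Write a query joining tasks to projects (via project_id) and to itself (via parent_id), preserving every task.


Two LEFT JOINs from the same base table tasks: one to projects via project_id, one to tasks itself via parent_id. Both are LEFT so every task is preserved.
Match against projects:
  - task 1 (Setup): project_id=1 -> matches Delta
  - task 2 (Review): project_id=5 -> matches Phoenix
  - task 3 (Optimize): project_id=4 -> matches Zeta
  - task 4 (Design): project_id=1 -> matches Delta
  - task 5 (Audit): project_id=NULL, no match -> kept with NULL
  - task 6 (Test): project_id=1 -> matches Delta
  - task 7 (Train): project_id=5 -> matches Phoenix
Match against tasks (self):
  - task 1 (Setup): parent_id=NULL -> NULL
  - task 2 (Review): parent_id=1 -> Setup
  - task 3 (Optimize): parent_id=NULL -> NULL
  - task 4 (Design): parent_id=NULL -> NULL
  - task 5 (Audit): parent_id=4 -> Design
  - task 6 (Test): parent_id=5 -> Audit
  - task 7 (Train): parent_id=4 -> Design

SQL:
SELECT a.name, b.name AS project, c.name AS parent
FROM tasks a
LEFT JOIN projects b ON a.project_id = b.id
LEFT JOIN tasks c ON a.parent_id = c.id

Result:
name     | project | parent
---------+---------+-------
Setup    | Delta   | NULL  
Review   | Phoenix | Setup 
Optimize | Zeta    | NULL  
Design   | Delta   | NULL  
Audit    | NULL    | Design
Test     | Delta   | Audit 
Train    | Phoenix | Design


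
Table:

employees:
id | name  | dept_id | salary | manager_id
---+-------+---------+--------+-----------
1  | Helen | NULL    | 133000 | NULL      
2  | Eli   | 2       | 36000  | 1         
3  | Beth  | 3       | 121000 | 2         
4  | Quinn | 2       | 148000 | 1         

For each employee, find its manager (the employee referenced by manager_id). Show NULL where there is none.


This is a self-join: employees is joined to a second copy of itself, matching each row's manager_id to another row's id. Use LEFT JOIN so rows with manager_id=NULL are kept.
  - employee 1 (Helen): manager_id=NULL -> NULL
  - employee 2 (Eli): manager_id=1 -> Helen
  - employee 3 (Beth): manager_id=2 -> Eli
  - employee 4 (Quinn): manager_id=1 -> Helen

SQL:
SELECT a.name AS item, b.name AS manager
FROM employees a
LEFT JOIN employees b ON a.manager_id = b.id

Result:
item  | manager
------+--------
Helen | NULL   
Eli   | Helen  
Beth  | Eli    
Quinn | Helen  


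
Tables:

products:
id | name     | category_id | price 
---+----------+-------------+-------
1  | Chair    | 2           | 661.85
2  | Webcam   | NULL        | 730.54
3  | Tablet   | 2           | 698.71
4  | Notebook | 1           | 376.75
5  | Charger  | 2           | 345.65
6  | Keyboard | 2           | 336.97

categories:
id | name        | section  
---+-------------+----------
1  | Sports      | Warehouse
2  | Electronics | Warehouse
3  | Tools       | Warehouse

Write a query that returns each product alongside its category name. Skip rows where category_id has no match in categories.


INNER JOIN keeps only products rows whose category_id matches an id in categories. Walk through each product:
  - product 1 (Chair): category_id=2 -> matches Electronics
  - product 2 (Webcam): category_id=NULL, no match -> dropped
  - product 3 (Tablet): category_id=2 -> matches Electronics
  - product 4 (Notebook): category_id=1 -> matches Sports
  - product 5 (Charger): category_id=2 -> matches Electronics
  - product 6 (Keyboard): category_id=2 -> matches Electronics
So 1 of 6 rows is dropped.

SQL:
SELECT a.name, b.name AS category
FROM products a
INNER JOIN categories b ON a.category_id = b.id

Result:
name     | category   
---------+------------
Chair    | Electronics
Tablet   | Electronics
Notebook | Sports     
Charger  | Electronics
Keyboard | Electronics


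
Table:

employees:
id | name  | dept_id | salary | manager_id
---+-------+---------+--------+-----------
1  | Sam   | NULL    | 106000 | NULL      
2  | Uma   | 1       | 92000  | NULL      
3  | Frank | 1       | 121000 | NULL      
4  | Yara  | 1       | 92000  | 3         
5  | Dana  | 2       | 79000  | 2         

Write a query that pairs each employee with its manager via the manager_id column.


This is a self-join: employees is joined to a second copy of itself, matching each row's manager_id to another row's id. Use LEFT JOIN so rows with manager_id=NULL are kept.
  - employee 1 (Sam): manager_id=NULL -> NULL
  - employee 2 (Uma): manager_id=NULL -> NULL
  - employee 3 (Frank): manager_id=NULL -> NULL
  - employee 4 (Yara): manager_id=3 -> Frank
  - employee 5 (Dana): manager_id=2 -> Uma

SQL:
SELECT a.name AS item, b.name AS manager
FROM employees a
LEFT JOIN employees b ON a.manager_id = b.id

Result:
item  | manager
------+--------
Sam   | NULL   
Uma   | NULL   
Frank | NULL   
Yara  | Frank  
Dana  | Uma    


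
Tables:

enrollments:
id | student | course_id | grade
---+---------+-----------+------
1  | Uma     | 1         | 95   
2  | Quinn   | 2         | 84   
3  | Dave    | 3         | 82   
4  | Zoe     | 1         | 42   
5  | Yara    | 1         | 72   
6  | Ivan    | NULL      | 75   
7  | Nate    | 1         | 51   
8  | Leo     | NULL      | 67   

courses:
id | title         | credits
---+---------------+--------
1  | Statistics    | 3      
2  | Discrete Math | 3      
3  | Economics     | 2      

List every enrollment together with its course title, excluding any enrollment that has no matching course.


INNER JOIN keeps only enrollments rows whose course_id matches an id in courses. Walk through each enrollment:
  - enrollment 1 (Uma): course_id=1 -> matches Statistics
  - enrollment 2 (Quinn): course_id=2 -> matches Discrete Math
  - enrollment 3 (Dave): course_id=3 -> matches Economics
  - enrollment 4 (Zoe): course_id=1 -> matches Statistics
  - enrollment 5 (Yara): course_id=1 -> matches Statistics
  - enrollment 6 (Ivan): course_id=NULL, no match -> dropped
  - enrollment 7 (Nate): course_id=1 -> matches Statistics
  - enrollment 8 (Leo): course_id=NULL, no match -> dropped
So 2 of 8 rows are dropped.

SQL:
SELECT a.student, b.title AS course
FROM enrollments a
INNER JOIN courses b ON a.course_id = b.id

Result:
student | course       
--------+--------------
Uma     | Statistics   
Quinn   | Discrete Math
Dave    | Economics    
Zoe     | Statistics   
Yara    | Statistics   
Nate    | Statistics   


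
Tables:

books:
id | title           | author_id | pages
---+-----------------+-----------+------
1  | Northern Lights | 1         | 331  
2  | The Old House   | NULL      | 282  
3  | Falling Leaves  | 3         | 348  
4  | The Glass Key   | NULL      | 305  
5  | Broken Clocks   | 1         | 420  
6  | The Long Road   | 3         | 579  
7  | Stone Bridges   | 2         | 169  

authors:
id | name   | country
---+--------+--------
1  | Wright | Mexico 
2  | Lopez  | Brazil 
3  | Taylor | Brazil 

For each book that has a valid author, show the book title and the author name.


INNER JOIN keeps only books rows whose author_id matches an id in authors. Walk through each book:
  - book 1 (Northern Lights): author_id=1 -> matches Wright
  - book 2 (The Old House): author_id=NULL, no match -> dropped
  - book 3 (Falling Leaves): author_id=3 -> matches Taylor
  - book 4 (The Glass Key): author_id=NULL, no match -> dropped
  - book 5 (Broken Clocks): author_id=1 -> matches Wright
  - book 6 (The Long Road): author_id=3 -> matches Taylor
  - book 7 (Stone Bridges): author_id=2 -> matches Lopez
So 2 of 7 rows are dropped.

SQL:
SELECT a.title, b.name AS author
FROM books a
INNER JOIN authors b ON a.author_id = b.id

Result:
title           | author
----------------+-------
Northern Lights | Wright
Falling Leaves  | Taylor
Broken Clocks   | Wright
The Long Road   | Taylor
Stone Bridges   | Lopez 


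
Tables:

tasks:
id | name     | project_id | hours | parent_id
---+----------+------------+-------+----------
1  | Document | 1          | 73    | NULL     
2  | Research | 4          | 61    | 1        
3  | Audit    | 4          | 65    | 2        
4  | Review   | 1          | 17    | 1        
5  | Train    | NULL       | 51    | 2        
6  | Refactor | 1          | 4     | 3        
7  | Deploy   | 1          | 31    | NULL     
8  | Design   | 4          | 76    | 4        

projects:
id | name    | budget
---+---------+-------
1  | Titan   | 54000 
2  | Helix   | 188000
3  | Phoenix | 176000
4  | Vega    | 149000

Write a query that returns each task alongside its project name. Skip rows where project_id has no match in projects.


INNER JOIN keeps only tasks rows whose project_id matches an id in projects. Walk through each task:
  - task 1 (Document): project_id=1 -> matches Titan
  - task 2 (Research): project_id=4 -> matches Vega
  - task 3 (Audit): project_id=4 -> matches Vega
  - task 4 (Review): project_id=1 -> matches Titan
  - task 5 (Train): project_id=NULL, no match -> dropped
  - task 6 (Refactor): project_id=1 -> matches Titan
  - task 7 (Deploy): project_id=1 -> matches Titan
  - task 8 (Design): project_id=4 -> matches Vega
So 1 of 8 rows is dropped.

SQL:
SELECT a.name, b.name AS project
FROM tasks a
INNER JOIN projects b ON a.project_id = b.id

Result:
name     | project
---------+--------
Document | Titan  
Research | Vega   
Audit    | Vega   
Review   | Titan  
Refactor | Titan  
Deploy   | Titan  
Design   | Vega   


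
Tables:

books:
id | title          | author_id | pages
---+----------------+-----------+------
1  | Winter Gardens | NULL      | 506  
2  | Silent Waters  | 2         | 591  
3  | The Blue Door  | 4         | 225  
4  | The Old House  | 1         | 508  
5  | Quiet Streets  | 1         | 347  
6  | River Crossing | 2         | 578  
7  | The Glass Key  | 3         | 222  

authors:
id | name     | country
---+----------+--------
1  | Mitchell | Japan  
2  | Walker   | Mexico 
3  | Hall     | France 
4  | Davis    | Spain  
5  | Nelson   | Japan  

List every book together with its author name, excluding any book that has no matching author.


INNER JOIN keeps only books rows whose author_id matches an id in authors. Walk through each book:
  - book 1 (Winter Gardens): author_id=NULL, no match -> dropped
  - book 2 (Silent Waters): author_id=2 -> matches Walker
  - book 3 (The Blue Door): author_id=4 -> matches Davis
  - book 4 (The Old House): author_id=1 -> matches Mitchell
  - book 5 (Quiet Streets): author_id=1 -> matches Mitchell
  - book 6 (River Crossing): author_id=2 -> matches Walker
  - book 7 (The Glass Key): author_id=3 -> matches Hall
So 1 of 7 rows is dropped.

SQL:
SELECT a.title, b.name AS author
FROM books a
INNER JOIN authors b ON a.author_id = b.id

Result:
title          | author  
---------------+---------
Silent Waters  | Walker  
The Blue Door  | Davis   
The Old House  | Mitchell
Quiet Streets  | Mitchell
River Crossing | Walker  
The Glass Key  | Hall    


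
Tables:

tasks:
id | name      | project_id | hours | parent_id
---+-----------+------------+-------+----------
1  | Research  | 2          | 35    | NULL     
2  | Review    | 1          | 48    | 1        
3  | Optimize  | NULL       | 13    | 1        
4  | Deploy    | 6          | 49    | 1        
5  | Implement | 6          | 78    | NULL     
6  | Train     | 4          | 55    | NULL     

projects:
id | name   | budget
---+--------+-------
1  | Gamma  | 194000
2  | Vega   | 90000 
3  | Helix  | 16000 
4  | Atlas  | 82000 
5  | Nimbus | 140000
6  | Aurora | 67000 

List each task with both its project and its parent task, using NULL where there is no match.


Two LEFT JOINs from the same base table tasks: one to projects via project_id, one to tasks itself via parent_id. Both are LEFT so every task is preserved.
Match against projects:
  - task 1 (Research): project_id=2 -> matches Vega
  - task 2 (Review): project_id=1 -> matches Gamma
  - task 3 (Optimize): project_id=NULL, no match -> kept with NULL
  - task 4 (Deploy): project_id=6 -> matches Aurora
  - task 5 (Implement): project_id=6 -> matches Aurora
  - task 6 (Train): project_id=4 -> matches Atlas
Match against tasks (self):
  - task 1 (Research): parent_id=NULL -> NULL
  - task 2 (Review): parent_id=1 -> Research
  - task 3 (Optimize): parent_id=1 -> Research
  - task 4 (Deploy): parent_id=1 -> Research
  - task 5 (Implement): parent_id=NULL -> NULL
  - task 6 (Train): parent_id=NULL -> NULL

SQL:
SELECT a.name, b.name AS project, c.name AS parent
FROM tasks a
LEFT JOIN projects b ON a.project_id = b.id
LEFT JOIN tasks c ON a.parent_id = c.id

Result:
name      | project | parent  
----------+---------+---------
Research  | Vega    | NULL    
Review    | Gamma   | Research
Optimize  | NULL    | Research
Deploy    | Aurora  | Research
Implement | Aurora  | NULL    
Train     | Atlas   | NULL    


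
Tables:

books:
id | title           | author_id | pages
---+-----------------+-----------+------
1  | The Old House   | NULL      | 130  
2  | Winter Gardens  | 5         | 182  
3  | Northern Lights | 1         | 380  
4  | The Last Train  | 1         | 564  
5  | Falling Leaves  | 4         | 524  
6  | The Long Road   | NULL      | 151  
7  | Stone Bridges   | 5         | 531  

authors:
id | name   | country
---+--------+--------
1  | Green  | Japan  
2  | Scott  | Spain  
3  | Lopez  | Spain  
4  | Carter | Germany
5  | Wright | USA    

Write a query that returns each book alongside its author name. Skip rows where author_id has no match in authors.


INNER JOIN keeps only books rows whose author_id matches an id in authors. Walk through each book:
  - book 1 (The Old House): author_id=NULL, no match -> dropped
  - book 2 (Winter Gardens): author_id=5 -> matches Wright
  - book 3 (Northern Lights): author_id=1 -> matches Green
  - book 4 (The Last Train): author_id=1 -> matches Green
  - book 5 (Falling Leaves): author_id=4 -> matches Carter
  - book 6 (The Long Road): author_id=NULL, no match -> dropped
  - book 7 (Stone Bridges): author_id=5 -> matches Wright
So 2 of 7 rows are dropped.

SQL:
SELECT a.title, b.name AS author
FROM books a
INNER JOIN authors b ON a.author_id = b.id

Result:
title           | author
----------------+-------
Winter Gardens  | Wright
Northern Lights | Green 
The Last Train  | Green 
Falling Leaves  | Carter
Stone Bridges   | Wright


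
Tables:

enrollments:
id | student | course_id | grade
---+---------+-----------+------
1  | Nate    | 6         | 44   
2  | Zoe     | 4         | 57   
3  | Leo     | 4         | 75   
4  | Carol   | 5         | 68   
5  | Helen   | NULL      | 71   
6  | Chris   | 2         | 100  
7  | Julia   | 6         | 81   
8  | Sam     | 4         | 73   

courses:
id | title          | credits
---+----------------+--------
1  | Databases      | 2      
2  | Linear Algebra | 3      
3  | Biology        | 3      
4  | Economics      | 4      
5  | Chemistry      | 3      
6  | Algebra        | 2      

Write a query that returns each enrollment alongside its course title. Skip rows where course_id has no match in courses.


INNER JOIN keeps only enrollments rows whose course_id matches an id in courses. Walk through each enrollment:
  - enrollment 1 (Nate): course_id=6 -> matches Algebra
  - enrollment 2 (Zoe): course_id=4 -> matches Economics
  - enrollment 3 (Leo): course_id=4 -> matches Economics
  - enrollment 4 (Carol): course_id=5 -> matches Chemistry
  - enrollment 5 (Helen): course_id=NULL, no match -> dropped
  - enrollment 6 (Chris): course_id=2 -> matches Linear Algebra
  - enrollment 7 (Julia): course_id=6 -> matches Algebra
  - enrollment 8 (Sam): course_id=4 -> matches Economics
So 1 of 8 rows is dropped.

SQL:
SELECT a.student, b.title AS course
FROM enrollments a
INNER JOIN courses b ON a.course_id = b.id

Result:
student | course        
--------+---------------
Nate    | Algebra       
Zoe     | Economics     
Leo     | Economics     
Carol   | Chemistry     
Chris   | Linear Algebra
Julia   | Algebra       
Sam     | Economics     


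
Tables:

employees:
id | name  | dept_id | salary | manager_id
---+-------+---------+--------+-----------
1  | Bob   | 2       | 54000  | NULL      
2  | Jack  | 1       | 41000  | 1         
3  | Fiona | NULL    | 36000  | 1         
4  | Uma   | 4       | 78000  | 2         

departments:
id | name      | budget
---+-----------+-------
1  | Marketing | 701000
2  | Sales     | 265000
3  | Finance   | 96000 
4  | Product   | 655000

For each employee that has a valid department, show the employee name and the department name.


INNER JOIN keeps only employees rows whose dept_id matches an id in departments. Walk through each employee:
  - employee 1 (Bob): dept_id=2 -> matches Sales
  - employee 2 (Jack): dept_id=1 -> matches Marketing
  - employee 3 (Fiona): dept_id=NULL, no match -> dropped
  - employee 4 (Uma): dept_id=4 -> matches Product
So 1 of 4 rows is dropped.

SQL:
SELECT a.name, b.name AS department
FROM employees a
INNER JOIN departments b ON a.dept_id = b.id

Result:
name | department
-----+-----------
Bob  | Sales     
Jack | Marketing 
Uma  | Product   


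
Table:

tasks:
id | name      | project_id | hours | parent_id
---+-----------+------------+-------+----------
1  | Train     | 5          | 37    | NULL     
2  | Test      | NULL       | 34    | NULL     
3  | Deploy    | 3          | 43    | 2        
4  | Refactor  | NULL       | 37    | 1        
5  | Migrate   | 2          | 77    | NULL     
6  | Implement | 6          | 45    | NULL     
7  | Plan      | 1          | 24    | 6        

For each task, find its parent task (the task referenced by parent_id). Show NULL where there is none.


This is a self-join: tasks is joined to a second copy of itself, matching each row's parent_id to another row's id. Use LEFT JOIN so rows with parent_id=NULL are kept.
  - task 1 (Train): parent_id=NULL -> NULL
  - task 2 (Test): parent_id=NULL -> NULL
  - task 3 (Deploy): parent_id=2 -> Test
  - task 4 (Refactor): parent_id=1 -> Train
  - task 5 (Migrate): parent_id=NULL -> NULL
  - task 6 (Implement): parent_id=NULL -> NULL
  - task 7 (Plan): parent_id=6 -> Implement

SQL:
SELECT a.name AS item, b.name AS parent
FROM tasks a
LEFT JOIN tasks b ON a.parent_id = b.id

Result:
item      | parent   
----------+----------
Train     | NULL     
Test      | NULL     
Deploy    | Test     
Refactor  | Train    
Migrate   | NULL     
Implement | NULL     
Plan      | Implement


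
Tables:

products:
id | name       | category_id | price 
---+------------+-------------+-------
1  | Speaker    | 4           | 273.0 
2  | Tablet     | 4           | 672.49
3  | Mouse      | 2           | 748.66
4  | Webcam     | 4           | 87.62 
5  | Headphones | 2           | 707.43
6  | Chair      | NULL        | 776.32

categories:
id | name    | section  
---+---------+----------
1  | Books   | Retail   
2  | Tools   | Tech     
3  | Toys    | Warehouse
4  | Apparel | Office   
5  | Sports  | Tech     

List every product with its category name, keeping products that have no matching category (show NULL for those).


LEFT JOIN keeps every row from products (the left table); where category_id has no match in categories, the category columns become NULL. Walk through each product:
  - product 1 (Speaker): category_id=4 -> matches Apparel
  - product 2 (Tablet): category_id=4 -> matches Apparel
  - product 3 (Mouse): category_id=2 -> matches Tools
  - product 4 (Webcam): category_id=4 -> matches Apparel
  - product 5 (Headphones): category_id=2 -> matches Tools
  - product 6 (Chair): category_id=NULL, no match -> kept with NULL
All 6 rows appear; 1 has NULL category.

SQL:
SELECT a.name, b.name AS category
FROM products a
LEFT JOIN categories b ON a.category_id = b.id

Result:
name       | category
-----------+---------
Speaker    | Apparel 
Tablet     | Apparel 
Mouse      | Tools   
Webcam     | Apparel 
Headphones | Tools   
Chair      | NULL    


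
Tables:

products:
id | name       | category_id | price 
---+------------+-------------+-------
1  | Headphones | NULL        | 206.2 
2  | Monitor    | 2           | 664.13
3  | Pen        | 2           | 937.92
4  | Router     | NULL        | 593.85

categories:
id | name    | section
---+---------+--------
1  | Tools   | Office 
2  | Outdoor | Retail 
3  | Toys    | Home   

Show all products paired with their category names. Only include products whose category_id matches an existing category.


INNER JOIN keeps only products rows whose category_id matches an id in categories. Walk through each product:
  - product 1 (Headphones): category_id=NULL, no match -> dropped
  - product 2 (Monitor): category_id=2 -> matches Outdoor
  - product 3 (Pen): category_id=2 -> matches Outdoor
  - product 4 (Router): category_id=NULL, no match -> dropped
So 2 of 4 rows are dropped.

SQL:
SELECT a.name, b.name AS category
FROM products a
INNER JOIN categories b ON a.category_id = b.id

Result:
name    | category
--------+---------
Monitor | Outdoor 
Pen     | Outdoor 


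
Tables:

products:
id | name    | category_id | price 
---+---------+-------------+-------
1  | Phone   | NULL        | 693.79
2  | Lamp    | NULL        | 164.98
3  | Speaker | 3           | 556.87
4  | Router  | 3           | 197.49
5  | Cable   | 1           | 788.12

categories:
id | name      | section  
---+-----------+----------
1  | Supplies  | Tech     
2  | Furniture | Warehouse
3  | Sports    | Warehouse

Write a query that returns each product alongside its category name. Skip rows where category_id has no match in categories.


INNER JOIN keeps only products rows whose category_id matches an id in categories. Walk through each product:
  - product 1 (Phone): category_id=NULL, no match -> dropped
  - product 2 (Lamp): category_id=NULL, no match -> dropped
  - product 3 (Speaker): category_id=3 -> matches Sports
  - product 4 (Router): category_id=3 -> matches Sports
  - product 5 (Cable): category_id=1 -> matches Supplies
So 2 of 5 rows are dropped.

SQL:
SELECT a.name, b.name AS category
FROM products a
INNER JOIN categories b ON a.category_id = b.id

Result:
name    | category
--------+---------
Speaker | Sports  
Router  | Sports  
Cable   | Supplies


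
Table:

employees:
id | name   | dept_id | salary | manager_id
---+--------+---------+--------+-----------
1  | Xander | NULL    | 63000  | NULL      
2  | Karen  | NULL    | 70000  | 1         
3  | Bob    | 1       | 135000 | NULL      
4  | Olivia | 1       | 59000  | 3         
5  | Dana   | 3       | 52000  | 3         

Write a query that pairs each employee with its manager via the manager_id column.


This is a self-join: employees is joined to a second copy of itself, matching each row's manager_id to another row's id. Use LEFT JOIN so rows with manager_id=NULL are kept.
  - employee 1 (Xander): manager_id=NULL -> NULL
  - employee 2 (Karen): manager_id=1 -> Xander
  - employee 3 (Bob): manager_id=NULL -> NULL
  - employee 4 (Olivia): manager_id=3 -> Bob
  - employee 5 (Dana): manager_id=3 -> Bob

SQL:
SELECT a.name AS item, b.name AS manager
FROM employees a
LEFT JOIN employees b ON a.manager_id = b.id

Result:
item   | manager
-------+--------
Xander | NULL   
Karen  | Xander 
Bob    | NULL   
Olivia | Bob    
Dana   | Bob    


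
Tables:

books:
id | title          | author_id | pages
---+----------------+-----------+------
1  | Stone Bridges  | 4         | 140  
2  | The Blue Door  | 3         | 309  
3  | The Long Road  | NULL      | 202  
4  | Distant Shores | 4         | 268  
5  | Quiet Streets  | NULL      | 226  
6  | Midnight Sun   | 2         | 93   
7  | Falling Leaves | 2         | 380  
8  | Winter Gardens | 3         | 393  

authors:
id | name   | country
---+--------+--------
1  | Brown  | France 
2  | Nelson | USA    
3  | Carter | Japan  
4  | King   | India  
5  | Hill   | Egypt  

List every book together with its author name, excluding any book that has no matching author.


INNER JOIN keeps only books rows whose author_id matches an id in authors. Walk through each book:
  - book 1 (Stone Bridges): author_id=4 -> matches King
  - book 2 (The Blue Door): author_id=3 -> matches Carter
  - book 3 (The Long Road): author_id=NULL, no match -> dropped
  - book 4 (Distant Shores): author_id=4 -> matches King
  - book 5 (Quiet Streets): author_id=NULL, no match -> dropped
  - book 6 (Midnight Sun): author_id=2 -> matches Nelson
  - book 7 (Falling Leaves): author_id=2 -> matches Nelson
  - book 8 (Winter Gardens): author_id=3 -> matches Carter
So 2 of 8 rows are dropped.

SQL:
SELECT a.title, b.name AS author
FROM books a
INNER JOIN authors b ON a.author_id = b.id

Result:
title          | author
---------------+-------
Stone Bridges  | King  
The Blue Door  | Carter
Distant Shores | King  
Midnight Sun   | Nelson
Falling Leaves | Nelson
Winter Gardens | Carter


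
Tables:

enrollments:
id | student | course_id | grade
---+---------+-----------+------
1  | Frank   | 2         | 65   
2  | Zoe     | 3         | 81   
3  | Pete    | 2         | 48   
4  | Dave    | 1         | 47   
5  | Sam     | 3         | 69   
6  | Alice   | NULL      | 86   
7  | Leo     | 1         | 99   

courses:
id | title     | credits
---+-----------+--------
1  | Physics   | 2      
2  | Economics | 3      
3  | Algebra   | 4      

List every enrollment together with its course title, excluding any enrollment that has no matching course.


INNER JOIN keeps only enrollments rows whose course_id matches an id in courses. Walk through each enrollment:
  - enrollment 1 (Frank): course_id=2 -> matches Economics
  - enrollment 2 (Zoe): course_id=3 -> matches Algebra
  - enrollment 3 (Pete): course_id=2 -> matches Economics
  - enrollment 4 (Dave): course_id=1 -> matches Physics
  - enrollment 5 (Sam): course_id=3 -> matches Algebra
  - enrollment 6 (Alice): course_id=NULL, no match -> dropped
  - enrollment 7 (Leo): course_id=1 -> matches Physics
So 1 of 7 rows is dropped.

SQL:
SELECT a.student, b.title AS course
FROM enrollments a
INNER JOIN courses b ON a.course_id = b.id

Result:
student | course   
--------+----------
Frank   | Economics
Zoe     | Algebra  
Pete    | Economics
Dave    | Physics  
Sam     | Algebra  
Leo     | Physics  
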